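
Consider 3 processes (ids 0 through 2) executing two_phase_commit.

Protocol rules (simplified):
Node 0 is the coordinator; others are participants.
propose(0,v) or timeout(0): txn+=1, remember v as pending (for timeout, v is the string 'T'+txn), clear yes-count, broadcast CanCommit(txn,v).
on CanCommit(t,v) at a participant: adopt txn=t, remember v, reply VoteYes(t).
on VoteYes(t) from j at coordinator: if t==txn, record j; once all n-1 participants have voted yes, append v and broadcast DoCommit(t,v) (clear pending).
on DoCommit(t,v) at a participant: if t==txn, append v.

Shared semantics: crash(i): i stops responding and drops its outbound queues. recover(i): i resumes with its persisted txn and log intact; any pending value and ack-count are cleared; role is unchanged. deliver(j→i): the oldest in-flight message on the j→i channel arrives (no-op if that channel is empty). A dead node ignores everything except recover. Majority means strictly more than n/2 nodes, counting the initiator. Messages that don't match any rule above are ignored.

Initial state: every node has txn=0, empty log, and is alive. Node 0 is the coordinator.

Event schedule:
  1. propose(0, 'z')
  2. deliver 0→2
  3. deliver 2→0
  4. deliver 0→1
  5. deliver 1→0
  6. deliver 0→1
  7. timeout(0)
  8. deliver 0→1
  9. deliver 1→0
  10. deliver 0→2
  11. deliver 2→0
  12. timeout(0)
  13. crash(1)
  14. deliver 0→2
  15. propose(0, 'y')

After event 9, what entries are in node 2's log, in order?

empty

[1] propose(0,'z') → N0(coor t1 [-])
[2] deliver 0→2 → N2(part t1 [-])
[3] deliver 2→0 → ∅
[4] deliver 0→1 → N1(part t1 [-])
[5] deliver 1→0 → N0(coor t1 [z])
[6] deliver 0→1 → N1(part t1 [z])
[7] timeout(0) → N0(coor t2 [z])
[8] deliver 0→1 → N1(part t2 [z])
[9] deliver 1→0 → ∅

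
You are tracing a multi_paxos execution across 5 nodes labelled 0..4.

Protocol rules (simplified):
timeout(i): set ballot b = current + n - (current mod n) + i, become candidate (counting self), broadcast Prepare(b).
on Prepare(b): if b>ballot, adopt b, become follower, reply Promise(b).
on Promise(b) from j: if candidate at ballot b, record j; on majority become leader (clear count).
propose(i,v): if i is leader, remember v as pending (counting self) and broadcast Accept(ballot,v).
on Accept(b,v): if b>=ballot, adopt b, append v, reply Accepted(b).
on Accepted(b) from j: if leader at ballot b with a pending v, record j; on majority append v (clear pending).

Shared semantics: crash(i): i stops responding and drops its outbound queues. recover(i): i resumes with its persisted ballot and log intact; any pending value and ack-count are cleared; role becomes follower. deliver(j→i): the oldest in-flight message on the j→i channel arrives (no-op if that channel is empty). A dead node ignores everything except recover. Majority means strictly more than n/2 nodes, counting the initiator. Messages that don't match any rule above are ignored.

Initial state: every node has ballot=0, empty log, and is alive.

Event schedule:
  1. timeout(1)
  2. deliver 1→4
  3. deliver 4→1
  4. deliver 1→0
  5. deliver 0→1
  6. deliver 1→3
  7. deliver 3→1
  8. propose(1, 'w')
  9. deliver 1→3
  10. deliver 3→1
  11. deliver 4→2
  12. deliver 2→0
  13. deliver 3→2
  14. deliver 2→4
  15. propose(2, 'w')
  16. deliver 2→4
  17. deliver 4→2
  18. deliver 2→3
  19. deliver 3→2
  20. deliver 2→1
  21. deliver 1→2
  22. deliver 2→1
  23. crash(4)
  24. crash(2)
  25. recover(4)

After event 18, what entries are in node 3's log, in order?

step 1 timeout(1): 1={cand,b=6,log=-}
step 2 deliver 1→4: 4={foll,b=6,log=-}
step 3 deliver 4→1: —
step 4 deliver 1→0: 0={foll,b=6,log=-}
step 5 deliver 0→1: 1={lead,b=6,log=-}
step 6 deliver 1→3: 3={foll,b=6,log=-}
step 7 deliver 3→1: —
step 8 propose(1,'w'): —
step 9 deliver 1→3: 3={foll,b=6,log=w}
step 10 deliver 3→1: —
step 11 deliver 4→2: —
step 12 deliver 2→0: —
step 13 deliver 3→2: —
step 14 deliver 2→4: —
step 15 propose(2,'w'): —
step 16 deliver 2→4: —
step 17 deliver 4→2: —
step 18 deliver 2→3: —

w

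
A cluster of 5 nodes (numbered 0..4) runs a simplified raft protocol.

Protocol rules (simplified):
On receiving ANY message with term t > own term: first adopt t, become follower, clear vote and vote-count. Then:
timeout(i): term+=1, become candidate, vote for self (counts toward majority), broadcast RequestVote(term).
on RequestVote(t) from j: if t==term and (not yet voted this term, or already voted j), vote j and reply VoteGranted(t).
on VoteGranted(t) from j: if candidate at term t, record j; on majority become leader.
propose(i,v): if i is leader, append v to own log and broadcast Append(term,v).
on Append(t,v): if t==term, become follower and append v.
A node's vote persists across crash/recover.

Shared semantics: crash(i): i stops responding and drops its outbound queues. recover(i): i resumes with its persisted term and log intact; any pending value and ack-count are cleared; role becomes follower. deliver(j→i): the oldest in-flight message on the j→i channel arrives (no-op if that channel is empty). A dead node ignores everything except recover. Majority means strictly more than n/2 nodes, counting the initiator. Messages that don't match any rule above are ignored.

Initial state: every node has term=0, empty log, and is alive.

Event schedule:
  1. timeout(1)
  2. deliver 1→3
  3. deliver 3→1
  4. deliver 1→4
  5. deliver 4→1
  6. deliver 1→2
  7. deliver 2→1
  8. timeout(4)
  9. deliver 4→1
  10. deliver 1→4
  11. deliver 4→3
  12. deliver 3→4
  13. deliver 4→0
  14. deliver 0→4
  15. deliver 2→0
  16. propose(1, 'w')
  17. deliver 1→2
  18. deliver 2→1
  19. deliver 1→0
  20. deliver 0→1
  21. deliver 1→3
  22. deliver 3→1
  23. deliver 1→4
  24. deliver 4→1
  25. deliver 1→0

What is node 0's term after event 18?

after 1 — timeout(1): n1:cand/t1/[-]
after 2 — deliver 1→3: n3:foll/t1/[-]
after 3 — deliver 3→1: ·
after 4 — deliver 1→4: n4:foll/t1/[-]
after 5 — deliver 4→1: n1:lead/t1/[-]
after 6 — deliver 1→2: n2:foll/t1/[-]
after 7 — deliver 2→1: ·
after 8 — timeout(4): n4:cand/t2/[-]
after 9 — deliver 4→1: n1:foll/t2/[-]
after 10 — deliver 1→4: ·
after 11 — deliver 4→3: n3:foll/t2/[-]
after 12 — deliver 3→4: n4:lead/t2/[-]
after 13 — deliver 4→0: n0:foll/t2/[-]
after 14 — deliver 0→4: ·
after 15 — deliver 2→0: ·
after 16 — propose(1,'w'): ·
after 17 — deliver 1→2: ·
after 18 — deliver 2→1: ·

2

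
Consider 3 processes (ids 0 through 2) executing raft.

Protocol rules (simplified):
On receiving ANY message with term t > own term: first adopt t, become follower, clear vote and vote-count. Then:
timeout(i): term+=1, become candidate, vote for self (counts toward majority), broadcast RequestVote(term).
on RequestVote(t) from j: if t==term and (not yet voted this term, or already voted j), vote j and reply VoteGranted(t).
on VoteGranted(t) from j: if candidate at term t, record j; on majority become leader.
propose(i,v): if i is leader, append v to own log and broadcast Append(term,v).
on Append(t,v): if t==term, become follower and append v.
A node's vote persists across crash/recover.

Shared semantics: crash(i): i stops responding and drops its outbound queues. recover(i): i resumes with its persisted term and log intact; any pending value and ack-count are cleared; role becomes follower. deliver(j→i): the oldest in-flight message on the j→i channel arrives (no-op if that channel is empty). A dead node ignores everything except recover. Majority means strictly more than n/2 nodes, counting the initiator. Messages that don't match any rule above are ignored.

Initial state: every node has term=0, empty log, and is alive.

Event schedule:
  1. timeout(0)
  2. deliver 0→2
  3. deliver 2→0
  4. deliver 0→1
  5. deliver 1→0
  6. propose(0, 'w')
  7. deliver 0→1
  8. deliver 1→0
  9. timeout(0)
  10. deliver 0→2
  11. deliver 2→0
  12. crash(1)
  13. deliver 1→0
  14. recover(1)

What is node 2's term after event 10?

[1] timeout(0) → N0(cand t1 [-])
[2] deliver 0→2 → N2(foll t1 [-])
[3] deliver 2→0 → N0(lead t1 [-])
[4] deliver 0→1 → N1(foll t1 [-])
[5] deliver 1→0 → ∅
[6] propose(0,'w') → N0(lead t1 [w])
[7] deliver 0→1 → N1(foll t1 [w])
[8] deliver 1→0 → ∅
[9] timeout(0) → N0(cand t2 [w])
[10] deliver 0→2 → N2(foll t1 [w])

1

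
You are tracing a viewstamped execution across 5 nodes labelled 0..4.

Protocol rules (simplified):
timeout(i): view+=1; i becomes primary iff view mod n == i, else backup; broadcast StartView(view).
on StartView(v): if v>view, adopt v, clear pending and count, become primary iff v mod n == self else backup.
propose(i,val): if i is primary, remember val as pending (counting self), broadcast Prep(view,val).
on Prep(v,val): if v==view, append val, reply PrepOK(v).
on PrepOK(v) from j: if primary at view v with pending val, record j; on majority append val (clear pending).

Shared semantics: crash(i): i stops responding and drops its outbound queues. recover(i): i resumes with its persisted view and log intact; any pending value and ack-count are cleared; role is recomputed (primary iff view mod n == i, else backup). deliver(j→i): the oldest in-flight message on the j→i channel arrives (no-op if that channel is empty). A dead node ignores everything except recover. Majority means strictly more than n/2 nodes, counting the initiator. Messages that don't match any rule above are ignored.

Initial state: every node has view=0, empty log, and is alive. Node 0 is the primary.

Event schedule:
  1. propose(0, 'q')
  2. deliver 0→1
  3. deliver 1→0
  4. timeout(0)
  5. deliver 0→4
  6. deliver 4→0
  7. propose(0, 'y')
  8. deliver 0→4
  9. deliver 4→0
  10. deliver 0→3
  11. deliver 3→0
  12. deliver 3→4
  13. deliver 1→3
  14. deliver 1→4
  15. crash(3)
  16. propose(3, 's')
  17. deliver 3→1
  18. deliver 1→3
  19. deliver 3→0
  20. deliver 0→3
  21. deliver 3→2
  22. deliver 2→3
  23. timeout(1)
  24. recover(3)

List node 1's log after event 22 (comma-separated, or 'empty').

q

step 1 propose(0,'q'): —
step 2 deliver 0→1: 1={back,v=0,log=q}
step 3 deliver 1→0: —
step 4 timeout(0): 0={back,v=1,log=-}
step 5 deliver 0→4: 4={back,v=0,log=q}
step 6 deliver 4→0: —
step 7 propose(0,'y'): —
step 8 deliver 0→4: 4={back,v=1,log=q}
step 9 deliver 4→0: —
step 10 deliver 0→3: 3={back,v=0,log=q}
step 11 deliver 3→0: —
step 12 deliver 3→4: —
step 13 deliver 1→3: —
step 14 deliver 1→4: —
step 15 crash(3): 3={✗back,v=0,log=q}
step 16 propose(3,'s'): —
step 17 deliver 3→1: —
step 18 deliver 1→3: —
step 19 deliver 3→0: —
step 20 deliver 0→3: —
step 21 deliver 3→2: —
step 22 deliver 2→3: —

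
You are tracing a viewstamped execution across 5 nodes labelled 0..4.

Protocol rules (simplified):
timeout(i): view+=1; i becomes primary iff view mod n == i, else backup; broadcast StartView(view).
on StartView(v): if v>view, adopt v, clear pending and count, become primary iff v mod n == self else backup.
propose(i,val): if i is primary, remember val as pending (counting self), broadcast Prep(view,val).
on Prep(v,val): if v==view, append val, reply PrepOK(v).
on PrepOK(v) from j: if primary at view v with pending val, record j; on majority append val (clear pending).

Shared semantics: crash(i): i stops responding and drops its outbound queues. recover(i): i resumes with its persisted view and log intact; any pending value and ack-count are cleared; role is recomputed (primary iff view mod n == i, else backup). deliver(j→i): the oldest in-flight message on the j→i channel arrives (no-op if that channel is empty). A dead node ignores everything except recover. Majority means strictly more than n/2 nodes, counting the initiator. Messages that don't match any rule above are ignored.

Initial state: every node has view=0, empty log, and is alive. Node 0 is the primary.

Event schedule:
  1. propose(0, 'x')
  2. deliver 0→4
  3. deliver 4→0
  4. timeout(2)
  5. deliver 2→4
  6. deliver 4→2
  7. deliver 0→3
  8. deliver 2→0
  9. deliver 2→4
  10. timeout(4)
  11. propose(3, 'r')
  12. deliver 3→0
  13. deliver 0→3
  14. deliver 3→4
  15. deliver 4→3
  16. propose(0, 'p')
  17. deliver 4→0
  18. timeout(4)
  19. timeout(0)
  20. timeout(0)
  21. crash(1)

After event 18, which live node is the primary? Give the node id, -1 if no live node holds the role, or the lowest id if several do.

[1] propose(0,'x') → ∅
[2] deliver 0→4 → N4(back v0 [x])
[3] deliver 4→0 → ∅
[4] timeout(2) → N2(back v1 [-])
[5] deliver 2→4 → N4(back v1 [x])
[6] deliver 4→2 → ∅
[7] deliver 0→3 → N3(back v0 [x])
[8] deliver 2→0 → N0(back v1 [-])
[9] deliver 2→4 → ∅
[10] timeout(4) → N4(back v2 [x])
[11] propose(3,'r') → ∅
[12] deliver 3→0 → ∅
[13] deliver 0→3 → ∅
[14] deliver 3→4 → ∅
[15] deliver 4→3 → N3(back v2 [x])
[16] propose(0,'p') → ∅
[17] deliver 4→0 → N0(back v2 [-])
[18] timeout(4) → N4(back v3 [x])

-1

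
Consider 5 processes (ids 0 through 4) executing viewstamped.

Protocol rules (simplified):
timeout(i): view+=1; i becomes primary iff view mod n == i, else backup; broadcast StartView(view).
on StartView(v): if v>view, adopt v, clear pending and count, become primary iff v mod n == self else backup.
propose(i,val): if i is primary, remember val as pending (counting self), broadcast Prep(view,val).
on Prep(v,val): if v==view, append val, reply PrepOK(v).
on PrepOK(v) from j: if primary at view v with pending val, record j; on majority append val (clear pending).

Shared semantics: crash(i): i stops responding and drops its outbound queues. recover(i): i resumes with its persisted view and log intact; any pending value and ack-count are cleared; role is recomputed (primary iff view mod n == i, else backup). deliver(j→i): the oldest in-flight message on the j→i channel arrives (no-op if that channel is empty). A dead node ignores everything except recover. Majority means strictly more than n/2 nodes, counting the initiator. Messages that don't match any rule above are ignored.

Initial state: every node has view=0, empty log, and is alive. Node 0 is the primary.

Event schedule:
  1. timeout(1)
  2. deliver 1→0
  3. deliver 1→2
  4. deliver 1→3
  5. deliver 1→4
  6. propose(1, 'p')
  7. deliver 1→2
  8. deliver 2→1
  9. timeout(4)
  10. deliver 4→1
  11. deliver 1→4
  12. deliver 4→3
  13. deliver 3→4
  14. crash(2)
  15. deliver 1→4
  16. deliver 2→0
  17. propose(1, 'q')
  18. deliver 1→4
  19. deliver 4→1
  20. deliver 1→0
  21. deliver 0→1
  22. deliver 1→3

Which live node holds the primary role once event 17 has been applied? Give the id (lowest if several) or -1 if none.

[1] timeout(1) → N1(prim v1 [-])
[2] deliver 1→0 → N0(back v1 [-])
[3] deliver 1→2 → N2(back v1 [-])
[4] deliver 1→3 → N3(back v1 [-])
[5] deliver 1→4 → N4(back v1 [-])
[6] propose(1,'p') → ∅
[7] deliver 1→2 → N2(back v1 [p])
[8] deliver 2→1 → ∅
[9] timeout(4) → N4(back v2 [-])
[10] deliver 4→1 → N1(back v2 [-])
[11] deliver 1→4 → ∅
[12] deliver 4→3 → N3(back v2 [-])
[13] deliver 3→4 → ∅
[14] crash(2) → N2(✗back v1 [p])
[15] deliver 1→4 → ∅
[16] deliver 2→0 → ∅
[17] propose(1,'q') → ∅

-1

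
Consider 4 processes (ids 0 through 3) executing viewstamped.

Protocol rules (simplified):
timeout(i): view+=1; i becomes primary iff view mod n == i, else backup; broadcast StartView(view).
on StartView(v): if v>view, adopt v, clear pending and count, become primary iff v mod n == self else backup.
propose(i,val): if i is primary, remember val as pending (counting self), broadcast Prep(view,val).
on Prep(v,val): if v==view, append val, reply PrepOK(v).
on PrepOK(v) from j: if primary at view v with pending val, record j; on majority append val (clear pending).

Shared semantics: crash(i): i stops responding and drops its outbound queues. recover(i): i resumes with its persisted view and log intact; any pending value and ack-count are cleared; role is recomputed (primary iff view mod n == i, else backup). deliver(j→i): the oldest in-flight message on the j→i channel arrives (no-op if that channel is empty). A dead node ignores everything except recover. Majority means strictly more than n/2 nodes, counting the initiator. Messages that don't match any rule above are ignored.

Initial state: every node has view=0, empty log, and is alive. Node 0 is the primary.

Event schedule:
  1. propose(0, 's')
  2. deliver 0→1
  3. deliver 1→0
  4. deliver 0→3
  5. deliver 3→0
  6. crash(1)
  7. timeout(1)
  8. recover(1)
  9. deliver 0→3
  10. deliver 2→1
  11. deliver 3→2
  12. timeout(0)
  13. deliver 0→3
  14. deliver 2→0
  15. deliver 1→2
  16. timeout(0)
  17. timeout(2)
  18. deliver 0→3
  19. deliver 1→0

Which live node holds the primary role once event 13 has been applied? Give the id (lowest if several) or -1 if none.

-1

1. propose(0,'s'):  nop
2. deliver 0→1:  <1:back v0 s>
3. deliver 1→0:  nop
4. deliver 0→3:  <3:back v0 s>
5. deliver 3→0:  <0:prim v0 s>
6. crash(1):  <1:✗back v0 s>
7. timeout(1):  nop
8. recover(1):  <1:back v0 s>
9. deliver 0→3:  nop
10. deliver 2→1:  nop
11. deliver 3→2:  nop
12. timeout(0):  <0:back v1 s>
13. deliver 0→3:  <3:back v1 s>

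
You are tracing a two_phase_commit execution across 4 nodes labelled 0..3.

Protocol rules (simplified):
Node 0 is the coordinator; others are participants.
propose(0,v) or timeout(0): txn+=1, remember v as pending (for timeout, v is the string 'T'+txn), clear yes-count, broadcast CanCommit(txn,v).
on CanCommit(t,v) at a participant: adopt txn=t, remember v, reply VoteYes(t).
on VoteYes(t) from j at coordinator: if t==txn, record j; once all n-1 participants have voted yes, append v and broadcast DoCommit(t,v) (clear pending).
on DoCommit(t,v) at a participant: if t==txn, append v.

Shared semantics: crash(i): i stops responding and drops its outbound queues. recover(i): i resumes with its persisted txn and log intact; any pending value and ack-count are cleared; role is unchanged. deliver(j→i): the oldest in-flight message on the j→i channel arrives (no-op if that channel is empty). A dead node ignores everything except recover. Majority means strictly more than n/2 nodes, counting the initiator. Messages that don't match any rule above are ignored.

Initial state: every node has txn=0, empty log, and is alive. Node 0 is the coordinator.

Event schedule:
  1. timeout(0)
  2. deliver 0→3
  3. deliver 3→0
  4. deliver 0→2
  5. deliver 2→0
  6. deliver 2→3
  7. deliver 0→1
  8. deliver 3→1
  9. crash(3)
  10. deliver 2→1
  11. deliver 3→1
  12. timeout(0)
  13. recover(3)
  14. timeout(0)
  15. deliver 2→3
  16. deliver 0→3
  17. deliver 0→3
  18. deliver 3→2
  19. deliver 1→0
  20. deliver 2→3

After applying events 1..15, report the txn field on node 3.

1

after 1 — timeout(0): n0:coor/t1/[-]
after 2 — deliver 0→3: n3:part/t1/[-]
after 3 — deliver 3→0: ·
after 4 — deliver 0→2: n2:part/t1/[-]
after 5 — deliver 2→0: ·
after 6 — deliver 2→3: ·
after 7 — deliver 0→1: n1:part/t1/[-]
after 8 — deliver 3→1: ·
after 9 — crash(3): n3:✗part/t1/[-]
after 10 — deliver 2→1: ·
after 11 — deliver 3→1: ·
after 12 — timeout(0): n0:coor/t2/[-]
after 13 — recover(3): n3:part/t1/[-]
after 14 — timeout(0): n0:coor/t3/[-]
after 15 — deliver 2→3: ·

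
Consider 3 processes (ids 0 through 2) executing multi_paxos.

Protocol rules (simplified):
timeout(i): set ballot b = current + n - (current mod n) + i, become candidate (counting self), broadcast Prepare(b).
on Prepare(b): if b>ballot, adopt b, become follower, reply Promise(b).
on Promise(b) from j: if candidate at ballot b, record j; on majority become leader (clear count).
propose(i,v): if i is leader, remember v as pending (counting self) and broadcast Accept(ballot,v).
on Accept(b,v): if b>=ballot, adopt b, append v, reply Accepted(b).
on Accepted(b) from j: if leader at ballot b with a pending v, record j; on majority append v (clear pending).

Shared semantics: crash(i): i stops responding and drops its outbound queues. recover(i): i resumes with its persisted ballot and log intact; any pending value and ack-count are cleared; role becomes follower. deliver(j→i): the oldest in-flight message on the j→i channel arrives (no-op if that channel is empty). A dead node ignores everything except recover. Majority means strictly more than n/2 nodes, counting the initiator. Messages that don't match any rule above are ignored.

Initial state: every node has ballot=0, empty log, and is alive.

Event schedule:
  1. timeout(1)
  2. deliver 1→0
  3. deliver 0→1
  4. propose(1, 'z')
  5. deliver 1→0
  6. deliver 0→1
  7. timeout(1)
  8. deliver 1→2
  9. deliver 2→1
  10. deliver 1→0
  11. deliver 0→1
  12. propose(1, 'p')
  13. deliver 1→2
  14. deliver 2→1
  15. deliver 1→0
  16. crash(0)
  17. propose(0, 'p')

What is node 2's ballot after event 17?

1. timeout(1):  <1:cand b4 ->
2. deliver 1→0:  <0:foll b4 ->
3. deliver 0→1:  <1:lead b4 ->
4. propose(1,'z'):  nop
5. deliver 1→0:  <0:foll b4 z>
6. deliver 0→1:  <1:lead b4 z>
7. timeout(1):  <1:cand b7 z>
8. deliver 1→2:  <2:foll b4 ->
9. deliver 2→1:  nop
10. deliver 1→0:  <0:foll b7 z>
11. deliver 0→1:  <1:lead b7 z>
12. propose(1,'p'):  nop
13. deliver 1→2:  <2:foll b4 z>
14. deliver 2→1:  nop
15. deliver 1→0:  <0:foll b7 z,p>
16. crash(0):  <0:✗foll b7 z,p>
17. propose(0,'p'):  nop

4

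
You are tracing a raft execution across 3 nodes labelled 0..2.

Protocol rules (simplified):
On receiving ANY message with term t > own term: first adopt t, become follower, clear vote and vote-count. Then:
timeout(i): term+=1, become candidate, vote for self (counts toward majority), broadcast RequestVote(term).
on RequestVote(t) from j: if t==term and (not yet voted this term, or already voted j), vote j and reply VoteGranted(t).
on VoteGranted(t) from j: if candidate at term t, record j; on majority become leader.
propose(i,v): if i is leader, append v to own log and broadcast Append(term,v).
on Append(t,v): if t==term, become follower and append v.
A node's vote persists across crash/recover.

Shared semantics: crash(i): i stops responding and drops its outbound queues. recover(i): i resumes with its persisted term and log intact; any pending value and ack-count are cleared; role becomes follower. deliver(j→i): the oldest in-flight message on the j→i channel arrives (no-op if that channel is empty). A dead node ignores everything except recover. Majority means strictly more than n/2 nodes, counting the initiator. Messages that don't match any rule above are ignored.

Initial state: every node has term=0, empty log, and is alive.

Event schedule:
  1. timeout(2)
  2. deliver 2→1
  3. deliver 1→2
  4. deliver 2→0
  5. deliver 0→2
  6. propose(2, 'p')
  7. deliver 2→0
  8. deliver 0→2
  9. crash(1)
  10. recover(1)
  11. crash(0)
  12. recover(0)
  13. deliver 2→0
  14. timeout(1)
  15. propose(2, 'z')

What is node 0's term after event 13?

1

[1] timeout(2) → N2(cand t1 [-])
[2] deliver 2→1 → N1(foll t1 [-])
[3] deliver 1→2 → N2(lead t1 [-])
[4] deliver 2→0 → N0(foll t1 [-])
[5] deliver 0→2 → ∅
[6] propose(2,'p') → N2(lead t1 [p])
[7] deliver 2→0 → N0(foll t1 [p])
[8] deliver 0→2 → ∅
[9] crash(1) → N1(✗foll t1 [-])
[10] recover(1) → N1(foll t1 [-])
[11] crash(0) → N0(✗foll t1 [p])
[12] recover(0) → N0(foll t1 [p])
[13] deliver 2→0 → ∅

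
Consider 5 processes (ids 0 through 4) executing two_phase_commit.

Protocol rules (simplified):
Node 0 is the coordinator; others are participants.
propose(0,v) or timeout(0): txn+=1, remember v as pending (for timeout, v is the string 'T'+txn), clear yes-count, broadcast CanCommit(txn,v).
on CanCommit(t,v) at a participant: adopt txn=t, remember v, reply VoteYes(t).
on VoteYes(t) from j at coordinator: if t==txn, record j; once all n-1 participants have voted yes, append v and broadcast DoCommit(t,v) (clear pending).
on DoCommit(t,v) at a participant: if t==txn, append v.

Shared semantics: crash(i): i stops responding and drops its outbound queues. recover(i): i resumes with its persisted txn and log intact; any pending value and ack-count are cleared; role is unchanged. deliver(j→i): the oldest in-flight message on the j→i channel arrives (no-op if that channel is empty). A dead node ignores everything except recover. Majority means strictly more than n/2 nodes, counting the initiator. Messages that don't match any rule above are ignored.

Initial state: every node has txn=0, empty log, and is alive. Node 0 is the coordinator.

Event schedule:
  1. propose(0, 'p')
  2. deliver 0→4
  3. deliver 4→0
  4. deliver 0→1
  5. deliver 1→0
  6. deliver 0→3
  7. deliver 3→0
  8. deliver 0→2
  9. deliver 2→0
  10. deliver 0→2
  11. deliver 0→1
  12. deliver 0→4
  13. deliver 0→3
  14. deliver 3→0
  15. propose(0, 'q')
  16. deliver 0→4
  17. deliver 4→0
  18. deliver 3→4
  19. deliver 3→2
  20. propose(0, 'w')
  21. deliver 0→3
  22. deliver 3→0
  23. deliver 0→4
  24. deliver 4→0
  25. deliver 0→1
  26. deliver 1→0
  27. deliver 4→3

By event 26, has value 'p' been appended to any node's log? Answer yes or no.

yes

1. propose(0,'p'):  <0:coor t1 ->
2. deliver 0→4:  <4:part t1 ->
3. deliver 4→0:  nop
4. deliver 0→1:  <1:part t1 ->
5. deliver 1→0:  nop
6. deliver 0→3:  <3:part t1 ->
7. deliver 3→0:  nop
8. deliver 0→2:  <2:part t1 ->
9. deliver 2→0:  <0:coor t1 p>
10. deliver 0→2:  <2:part t1 p>
11. deliver 0→1:  <1:part t1 p>
12. deliver 0→4:  <4:part t1 p>
13. deliver 0→3:  <3:part t1 p>
14. deliver 3→0:  nop
15. propose(0,'q'):  <0:coor t2 p>
16. deliver 0→4:  <4:part t2 p>
17. deliver 4→0:  nop
18. deliver 3→4:  nop
19. deliver 3→2:  nop
20. propose(0,'w'):  <0:coor t3 p>
21. deliver 0→3:  <3:part t2 p>
22. deliver 3→0:  nop
23. deliver 0→4:  <4:part t3 p>
24. deliver 4→0:  nop
25. deliver 0→1:  <1:part t2 p>
26. deliver 1→0:  nop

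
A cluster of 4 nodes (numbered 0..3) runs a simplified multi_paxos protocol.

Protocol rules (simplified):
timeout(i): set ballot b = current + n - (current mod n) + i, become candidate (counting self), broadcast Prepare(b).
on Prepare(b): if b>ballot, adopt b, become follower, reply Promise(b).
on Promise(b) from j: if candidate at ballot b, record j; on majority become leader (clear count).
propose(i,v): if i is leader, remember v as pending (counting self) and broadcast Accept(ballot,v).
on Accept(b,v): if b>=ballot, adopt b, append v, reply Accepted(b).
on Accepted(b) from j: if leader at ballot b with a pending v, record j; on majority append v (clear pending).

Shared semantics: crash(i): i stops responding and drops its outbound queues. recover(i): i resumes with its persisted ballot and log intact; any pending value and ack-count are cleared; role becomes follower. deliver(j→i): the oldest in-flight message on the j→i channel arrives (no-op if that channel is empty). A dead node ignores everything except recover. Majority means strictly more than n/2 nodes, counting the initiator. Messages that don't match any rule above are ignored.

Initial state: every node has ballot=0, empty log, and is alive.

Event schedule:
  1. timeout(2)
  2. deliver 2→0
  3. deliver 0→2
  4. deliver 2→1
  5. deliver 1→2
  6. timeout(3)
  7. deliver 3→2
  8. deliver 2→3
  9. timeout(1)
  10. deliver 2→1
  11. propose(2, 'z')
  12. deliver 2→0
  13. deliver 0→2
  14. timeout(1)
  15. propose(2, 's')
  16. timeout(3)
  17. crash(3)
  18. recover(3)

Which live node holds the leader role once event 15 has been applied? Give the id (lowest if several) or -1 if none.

step 1 timeout(2): 2={cand,b=6,log=-}
step 2 deliver 2→0: 0={foll,b=6,log=-}
step 3 deliver 0→2: —
step 4 deliver 2→1: 1={foll,b=6,log=-}
step 5 deliver 1→2: 2={lead,b=6,log=-}
step 6 timeout(3): 3={cand,b=7,log=-}
step 7 deliver 3→2: 2={foll,b=7,log=-}
step 8 deliver 2→3: —
step 9 timeout(1): 1={cand,b=9,log=-}
step 10 deliver 2→1: —
step 11 propose(2,'z'): —
step 12 deliver 2→0: —
step 13 deliver 0→2: —
step 14 timeout(1): 1={cand,b=13,log=-}
step 15 propose(2,'s'): —

-1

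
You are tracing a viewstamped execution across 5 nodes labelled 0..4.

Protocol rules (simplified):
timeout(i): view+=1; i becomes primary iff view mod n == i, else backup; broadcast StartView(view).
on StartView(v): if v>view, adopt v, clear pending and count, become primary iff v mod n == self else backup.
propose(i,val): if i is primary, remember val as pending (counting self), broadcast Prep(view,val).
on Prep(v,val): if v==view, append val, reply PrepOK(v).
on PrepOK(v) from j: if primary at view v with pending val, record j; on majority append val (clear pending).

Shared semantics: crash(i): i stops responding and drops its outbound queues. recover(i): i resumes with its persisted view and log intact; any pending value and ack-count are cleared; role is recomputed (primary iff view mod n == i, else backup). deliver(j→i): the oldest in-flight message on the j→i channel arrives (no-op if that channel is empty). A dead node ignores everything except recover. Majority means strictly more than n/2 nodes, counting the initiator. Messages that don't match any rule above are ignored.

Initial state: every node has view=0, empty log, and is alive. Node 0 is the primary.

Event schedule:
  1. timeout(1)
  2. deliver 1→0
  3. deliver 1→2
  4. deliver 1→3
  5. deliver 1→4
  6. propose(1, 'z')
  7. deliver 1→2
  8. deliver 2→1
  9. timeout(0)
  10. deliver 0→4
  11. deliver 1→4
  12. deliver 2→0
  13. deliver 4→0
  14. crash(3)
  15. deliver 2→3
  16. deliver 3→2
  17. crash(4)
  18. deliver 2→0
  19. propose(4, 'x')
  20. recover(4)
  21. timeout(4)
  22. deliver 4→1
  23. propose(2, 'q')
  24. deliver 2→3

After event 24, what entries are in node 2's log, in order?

step 1 timeout(1): 1={prim,v=1,log=-}
step 2 deliver 1→0: 0={back,v=1,log=-}
step 3 deliver 1→2: 2={back,v=1,log=-}
step 4 deliver 1→3: 3={back,v=1,log=-}
step 5 deliver 1→4: 4={back,v=1,log=-}
step 6 propose(1,'z'): —
step 7 deliver 1→2: 2={back,v=1,log=z}
step 8 deliver 2→1: —
step 9 timeout(0): 0={back,v=2,log=-}
step 10 deliver 0→4: 4={back,v=2,log=-}
step 11 deliver 1→4: —
step 12 deliver 2→0: —
step 13 deliver 4→0: —
step 14 crash(3): 3={✗back,v=1,log=-}
step 15 deliver 2→3: —
step 16 deliver 3→2: —
step 17 crash(4): 4={✗back,v=2,log=-}
step 18 deliver 2→0: —
step 19 propose(4,'x'): —
step 20 recover(4): 4={back,v=2,log=-}
step 21 timeout(4): 4={back,v=3,log=-}
step 22 deliver 4→1: 1={back,v=3,log=-}
step 23 propose(2,'q'): —
step 24 deliver 2→3: —

z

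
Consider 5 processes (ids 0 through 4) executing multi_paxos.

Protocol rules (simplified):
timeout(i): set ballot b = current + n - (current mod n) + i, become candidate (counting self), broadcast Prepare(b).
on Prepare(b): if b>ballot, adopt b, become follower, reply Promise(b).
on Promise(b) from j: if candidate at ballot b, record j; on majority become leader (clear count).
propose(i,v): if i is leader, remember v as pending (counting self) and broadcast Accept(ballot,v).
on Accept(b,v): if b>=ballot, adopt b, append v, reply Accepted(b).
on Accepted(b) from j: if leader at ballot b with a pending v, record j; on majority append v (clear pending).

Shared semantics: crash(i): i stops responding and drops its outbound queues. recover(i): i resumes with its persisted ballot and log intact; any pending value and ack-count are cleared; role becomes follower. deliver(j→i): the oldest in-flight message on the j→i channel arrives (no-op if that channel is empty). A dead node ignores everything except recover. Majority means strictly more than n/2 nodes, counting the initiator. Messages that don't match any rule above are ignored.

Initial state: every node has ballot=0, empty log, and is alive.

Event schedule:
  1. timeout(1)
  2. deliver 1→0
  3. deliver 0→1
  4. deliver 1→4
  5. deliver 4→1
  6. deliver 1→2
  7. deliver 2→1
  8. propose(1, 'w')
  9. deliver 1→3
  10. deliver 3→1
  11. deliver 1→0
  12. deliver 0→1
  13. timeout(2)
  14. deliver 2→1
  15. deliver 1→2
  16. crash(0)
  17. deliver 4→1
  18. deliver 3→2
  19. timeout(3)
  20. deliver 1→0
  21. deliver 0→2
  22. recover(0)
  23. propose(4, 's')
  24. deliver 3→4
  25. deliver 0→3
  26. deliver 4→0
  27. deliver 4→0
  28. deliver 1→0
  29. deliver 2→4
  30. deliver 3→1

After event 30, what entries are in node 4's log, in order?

empty

1. timeout(1):  <1:cand b6 ->
2. deliver 1→0:  <0:foll b6 ->
3. deliver 0→1:  nop
4. deliver 1→4:  <4:foll b6 ->
5. deliver 4→1:  <1:lead b6 ->
6. deliver 1→2:  <2:foll b6 ->
7. deliver 2→1:  nop
8. propose(1,'w'):  nop
9. deliver 1→3:  <3:foll b6 ->
10. deliver 3→1:  nop
11. deliver 1→0:  <0:foll b6 w>
12. deliver 0→1:  nop
13. timeout(2):  <2:cand b12 ->
14. deliver 2→1:  <1:foll b12 ->
15. deliver 1→2:  nop
16. crash(0):  <0:✗foll b6 w>
17. deliver 4→1:  nop
18. deliver 3→2:  nop
19. timeout(3):  <3:cand b13 ->
20. deliver 1→0:  nop
21. deliver 0→2:  nop
22. recover(0):  <0:foll b6 w>
23. propose(4,'s'):  nop
24. deliver 3→4:  <4:foll b13 ->
25. deliver 0→3:  nop
26. deliver 4→0:  nop
27. deliver 4→0:  nop
28. deliver 1→0:  nop
29. deliver 2→4:  nop
30. deliver 3→1:  <1:foll b13 ->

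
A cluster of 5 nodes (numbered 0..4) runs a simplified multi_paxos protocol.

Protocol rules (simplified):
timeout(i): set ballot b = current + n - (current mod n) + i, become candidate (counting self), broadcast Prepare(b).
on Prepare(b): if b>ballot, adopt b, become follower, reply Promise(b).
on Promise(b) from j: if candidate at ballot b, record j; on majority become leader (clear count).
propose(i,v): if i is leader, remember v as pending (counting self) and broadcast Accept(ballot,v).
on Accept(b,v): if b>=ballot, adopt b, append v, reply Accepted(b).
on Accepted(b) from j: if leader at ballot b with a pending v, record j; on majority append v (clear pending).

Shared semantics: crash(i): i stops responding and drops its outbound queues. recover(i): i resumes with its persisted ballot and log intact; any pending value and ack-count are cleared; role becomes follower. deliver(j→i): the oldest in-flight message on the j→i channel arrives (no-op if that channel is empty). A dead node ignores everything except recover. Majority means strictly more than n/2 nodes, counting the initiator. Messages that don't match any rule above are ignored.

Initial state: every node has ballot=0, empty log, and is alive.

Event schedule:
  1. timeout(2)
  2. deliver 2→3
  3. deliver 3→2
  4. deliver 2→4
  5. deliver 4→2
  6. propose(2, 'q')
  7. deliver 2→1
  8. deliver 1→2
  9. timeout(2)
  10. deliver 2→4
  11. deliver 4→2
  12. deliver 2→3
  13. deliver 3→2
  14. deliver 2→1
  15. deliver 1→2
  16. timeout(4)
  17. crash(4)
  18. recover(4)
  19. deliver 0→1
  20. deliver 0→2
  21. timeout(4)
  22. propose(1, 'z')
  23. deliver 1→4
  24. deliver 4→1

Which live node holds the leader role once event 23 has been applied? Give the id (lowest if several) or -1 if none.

-1

1. timeout(2):  <2:cand b7 ->
2. deliver 2→3:  <3:foll b7 ->
3. deliver 3→2:  nop
4. deliver 2→4:  <4:foll b7 ->
5. deliver 4→2:  <2:lead b7 ->
6. propose(2,'q'):  nop
7. deliver 2→1:  <1:foll b7 ->
8. deliver 1→2:  nop
9. timeout(2):  <2:cand b12 ->
10. deliver 2→4:  <4:foll b7 q>
11. deliver 4→2:  nop
12. deliver 2→3:  <3:foll b7 q>
13. deliver 3→2:  nop
14. deliver 2→1:  <1:foll b7 q>
15. deliver 1→2:  nop
16. timeout(4):  <4:cand b14 q>
17. crash(4):  <4:✗cand b14 q>
18. recover(4):  <4:foll b14 q>
19. deliver 0→1:  nop
20. deliver 0→2:  nop
21. timeout(4):  <4:cand b19 q>
22. propose(1,'z'):  nop
23. deliver 1→4:  nop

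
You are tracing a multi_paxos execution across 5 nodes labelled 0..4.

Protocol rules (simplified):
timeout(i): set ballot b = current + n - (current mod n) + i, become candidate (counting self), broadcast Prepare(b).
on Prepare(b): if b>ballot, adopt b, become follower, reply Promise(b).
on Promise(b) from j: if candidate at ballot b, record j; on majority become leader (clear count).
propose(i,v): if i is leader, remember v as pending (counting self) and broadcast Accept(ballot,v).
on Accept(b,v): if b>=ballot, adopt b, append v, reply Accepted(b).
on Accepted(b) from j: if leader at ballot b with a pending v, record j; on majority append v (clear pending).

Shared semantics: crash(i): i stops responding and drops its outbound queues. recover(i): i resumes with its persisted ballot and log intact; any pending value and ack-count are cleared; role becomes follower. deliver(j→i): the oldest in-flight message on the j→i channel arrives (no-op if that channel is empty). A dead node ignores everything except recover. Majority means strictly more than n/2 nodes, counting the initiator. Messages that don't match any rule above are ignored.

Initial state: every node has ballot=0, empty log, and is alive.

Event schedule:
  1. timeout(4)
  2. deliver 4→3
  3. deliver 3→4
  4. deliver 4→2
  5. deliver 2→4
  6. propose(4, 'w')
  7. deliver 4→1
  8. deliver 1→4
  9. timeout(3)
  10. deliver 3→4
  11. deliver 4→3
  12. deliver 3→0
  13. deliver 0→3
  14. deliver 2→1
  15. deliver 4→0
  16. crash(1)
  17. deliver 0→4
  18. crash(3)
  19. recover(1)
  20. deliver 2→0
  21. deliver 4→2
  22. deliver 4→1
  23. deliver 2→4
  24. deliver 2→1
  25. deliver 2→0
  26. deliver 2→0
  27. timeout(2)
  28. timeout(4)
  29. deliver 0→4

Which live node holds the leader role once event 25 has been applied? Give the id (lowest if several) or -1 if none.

e1 timeout(4): 4[cand,b=9,-]
e2 deliver 4→3: 3[foll,b=9,-]
e3 deliver 3→4: ·
e4 deliver 4→2: 2[foll,b=9,-]
e5 deliver 2→4: 4[lead,b=9,-]
e6 propose(4,'w'): ·
e7 deliver 4→1: 1[foll,b=9,-]
e8 deliver 1→4: ·
e9 timeout(3): 3[cand,b=13,-]
e10 deliver 3→4: 4[foll,b=13,-]
e11 deliver 4→3: ·
e12 deliver 3→0: 0[foll,b=13,-]
e13 deliver 0→3: ·
e14 deliver 2→1: ·
e15 deliver 4→0: ·
e16 crash(1): 1[✗foll,b=9,-]
e17 deliver 0→4: ·
e18 crash(3): 3[✗cand,b=13,-]
e19 recover(1): 1[foll,b=9,-]
e20 deliver 2→0: ·
e21 deliver 4→2: 2[foll,b=9,w]
e22 deliver 4→1: 1[foll,b=9,w]
e23 deliver 2→4: ·
e24 deliver 2→1: ·
e25 deliver 2→0: ·

-1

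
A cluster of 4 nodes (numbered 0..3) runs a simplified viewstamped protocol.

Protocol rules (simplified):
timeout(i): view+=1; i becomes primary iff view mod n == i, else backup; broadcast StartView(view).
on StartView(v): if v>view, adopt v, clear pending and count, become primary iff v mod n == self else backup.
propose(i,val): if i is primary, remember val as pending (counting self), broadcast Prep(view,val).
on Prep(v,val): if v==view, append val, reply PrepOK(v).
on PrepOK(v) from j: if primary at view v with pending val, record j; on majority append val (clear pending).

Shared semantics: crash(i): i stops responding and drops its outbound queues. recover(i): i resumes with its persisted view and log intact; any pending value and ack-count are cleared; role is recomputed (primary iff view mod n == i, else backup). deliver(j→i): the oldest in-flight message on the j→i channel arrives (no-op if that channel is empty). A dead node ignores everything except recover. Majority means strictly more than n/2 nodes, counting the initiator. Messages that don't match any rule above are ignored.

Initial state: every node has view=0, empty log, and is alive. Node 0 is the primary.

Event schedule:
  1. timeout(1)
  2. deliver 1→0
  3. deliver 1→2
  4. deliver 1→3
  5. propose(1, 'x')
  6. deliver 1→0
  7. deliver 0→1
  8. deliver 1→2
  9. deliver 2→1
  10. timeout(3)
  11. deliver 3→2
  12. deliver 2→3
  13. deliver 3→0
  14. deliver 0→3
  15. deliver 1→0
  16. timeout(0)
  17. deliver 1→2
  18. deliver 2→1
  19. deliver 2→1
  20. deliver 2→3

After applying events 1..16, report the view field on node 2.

2

after 1 — timeout(1): n1:prim/v1/[-]
after 2 — deliver 1→0: n0:back/v1/[-]
after 3 — deliver 1→2: n2:back/v1/[-]
after 4 — deliver 1→3: n3:back/v1/[-]
after 5 — propose(1,'x'): ·
after 6 — deliver 1→0: n0:back/v1/[x]
after 7 — deliver 0→1: ·
after 8 — deliver 1→2: n2:back/v1/[x]
after 9 — deliver 2→1: n1:prim/v1/[x]
after 10 — timeout(3): n3:back/v2/[-]
after 11 — deliver 3→2: n2:prim/v2/[x]
after 12 — deliver 2→3: ·
after 13 — deliver 3→0: n0:back/v2/[x]
after 14 — deliver 0→3: ·
after 15 — deliver 1→0: ·
after 16 — timeout(0): n0:back/v3/[x]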